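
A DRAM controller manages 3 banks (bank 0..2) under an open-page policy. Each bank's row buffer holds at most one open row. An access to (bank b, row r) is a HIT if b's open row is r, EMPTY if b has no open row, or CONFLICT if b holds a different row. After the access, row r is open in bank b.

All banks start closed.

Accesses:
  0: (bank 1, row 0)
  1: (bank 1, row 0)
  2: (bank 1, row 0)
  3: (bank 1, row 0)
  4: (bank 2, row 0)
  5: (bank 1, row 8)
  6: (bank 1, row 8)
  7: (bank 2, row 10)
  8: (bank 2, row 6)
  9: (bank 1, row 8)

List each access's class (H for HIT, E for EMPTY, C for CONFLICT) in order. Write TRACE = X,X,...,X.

TRACE = E,H,H,H,E,C,H,C,C,H

#0 (1,0) E
#1 (1,0) H  (was 0)
#2 (1,0) H  (was 0)
#3 (1,0) H  (was 0)
#4 (2,0) E
#5 (1,8) C  (was 0)
#6 (1,8) H  (was 8)
#7 (2,10) C  (was 0)
#8 (2,6) C  (was 10)
#9 (1,8) H  (was 8)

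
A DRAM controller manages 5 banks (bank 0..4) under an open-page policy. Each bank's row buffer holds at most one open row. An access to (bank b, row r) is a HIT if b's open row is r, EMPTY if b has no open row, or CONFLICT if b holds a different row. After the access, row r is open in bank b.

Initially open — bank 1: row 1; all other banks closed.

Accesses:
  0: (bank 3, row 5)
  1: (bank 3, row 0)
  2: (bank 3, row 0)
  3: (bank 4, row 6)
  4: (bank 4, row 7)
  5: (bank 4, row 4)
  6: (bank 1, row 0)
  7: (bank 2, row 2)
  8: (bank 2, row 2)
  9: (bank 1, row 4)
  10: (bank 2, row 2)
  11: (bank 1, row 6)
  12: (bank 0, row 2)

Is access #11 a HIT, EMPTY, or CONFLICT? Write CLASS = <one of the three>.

  [0] b3 r5: no row ⇒ E
  [1] b3 r0: had r5 ⇒ C
  [2] b3 r0: had r0 ⇒ H
  [3] b4 r6: no row ⇒ E
  [4] b4 r7: had r6 ⇒ C
  [5] b4 r4: had r7 ⇒ C
  [6] b1 r0: had r1 ⇒ C
  [7] b2 r2: no row ⇒ E
  [8] b2 r2: had r2 ⇒ H
  [9] b1 r4: had r0 ⇒ C
  [10] b2 r2: had r2 ⇒ H
  [11] b1 r6: had r4 ⇒ C
  [12] b0 r2: no row ⇒ E

CLASS = CONFLICT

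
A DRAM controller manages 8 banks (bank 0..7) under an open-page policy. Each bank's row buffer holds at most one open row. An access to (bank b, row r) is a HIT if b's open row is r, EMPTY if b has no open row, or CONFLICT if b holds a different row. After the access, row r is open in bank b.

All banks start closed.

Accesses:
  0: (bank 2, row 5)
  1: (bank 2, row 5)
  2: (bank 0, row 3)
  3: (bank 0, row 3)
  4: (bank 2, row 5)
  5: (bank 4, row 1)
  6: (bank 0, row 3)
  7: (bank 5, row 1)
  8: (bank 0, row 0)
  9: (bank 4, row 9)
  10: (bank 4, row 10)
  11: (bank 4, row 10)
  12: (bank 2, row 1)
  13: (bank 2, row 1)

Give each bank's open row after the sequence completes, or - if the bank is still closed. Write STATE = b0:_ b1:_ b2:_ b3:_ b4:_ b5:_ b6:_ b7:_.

  [0] b2 r5: no row ⇒ E
  [1] b2 r5: had r5 ⇒ H
  [2] b0 r3: no row ⇒ E
  [3] b0 r3: had r3 ⇒ H
  [4] b2 r5: had r5 ⇒ H
  [5] b4 r1: no row ⇒ E
  [6] b0 r3: had r3 ⇒ H
  [7] b5 r1: no row ⇒ E
  [8] b0 r0: had r3 ⇒ C
  [9] b4 r9: had r1 ⇒ C
  [10] b4 r10: had r9 ⇒ C
  [11] b4 r10: had r10 ⇒ H
  [12] b2 r1: had r5 ⇒ C
  [13] b2 r1: had r1 ⇒ H

STATE = b0:0 b1:- b2:1 b3:- b4:10 b5:1 b6:- b7:-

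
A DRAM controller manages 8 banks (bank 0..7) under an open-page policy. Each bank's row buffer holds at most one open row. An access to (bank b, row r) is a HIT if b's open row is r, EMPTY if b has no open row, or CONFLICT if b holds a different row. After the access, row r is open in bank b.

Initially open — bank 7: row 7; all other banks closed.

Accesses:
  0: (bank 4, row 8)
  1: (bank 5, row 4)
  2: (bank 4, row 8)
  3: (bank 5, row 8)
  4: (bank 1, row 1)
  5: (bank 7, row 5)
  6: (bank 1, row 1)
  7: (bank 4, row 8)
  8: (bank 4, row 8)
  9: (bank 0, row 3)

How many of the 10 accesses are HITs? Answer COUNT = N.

COUNT = 4

  [0] b4 r8: no row ⇒ E
  [1] b5 r4: no row ⇒ E
  [2] b4 r8: had r8 ⇒ H
  [3] b5 r8: had r4 ⇒ C
  [4] b1 r1: no row ⇒ E
  [5] b7 r5: had r7 ⇒ C
  [6] b1 r1: had r1 ⇒ H
  [7] b4 r8: had r8 ⇒ H
  [8] b4 r8: had r8 ⇒ H
  [9] b0 r3: no row ⇒ E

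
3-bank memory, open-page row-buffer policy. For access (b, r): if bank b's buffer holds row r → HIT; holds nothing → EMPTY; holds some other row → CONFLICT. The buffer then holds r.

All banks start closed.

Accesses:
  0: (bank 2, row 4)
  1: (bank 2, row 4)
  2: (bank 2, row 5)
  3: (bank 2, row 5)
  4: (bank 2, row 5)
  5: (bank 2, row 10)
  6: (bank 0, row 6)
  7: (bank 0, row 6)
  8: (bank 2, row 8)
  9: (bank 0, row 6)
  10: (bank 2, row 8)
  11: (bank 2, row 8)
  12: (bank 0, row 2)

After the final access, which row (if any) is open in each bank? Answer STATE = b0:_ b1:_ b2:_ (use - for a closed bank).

0: bank 2 row 4 — prev None → EMPTY
1: bank 2 row 4 — prev 4 → HIT
2: bank 2 row 5 — prev 4 → CONFLICT
3: bank 2 row 5 — prev 5 → HIT
4: bank 2 row 5 — prev 5 → HIT
5: bank 2 row 10 — prev 5 → CONFLICT
6: bank 0 row 6 — prev None → EMPTY
7: bank 0 row 6 — prev 6 → HIT
8: bank 2 row 8 — prev 10 → CONFLICT
9: bank 0 row 6 — prev 6 → HIT
10: bank 2 row 8 — prev 8 → HIT
11: bank 2 row 8 — prev 8 → HIT
12: bank 0 row 2 — prev 6 → CONFLICT

STATE = b0:2 b1:- b2:8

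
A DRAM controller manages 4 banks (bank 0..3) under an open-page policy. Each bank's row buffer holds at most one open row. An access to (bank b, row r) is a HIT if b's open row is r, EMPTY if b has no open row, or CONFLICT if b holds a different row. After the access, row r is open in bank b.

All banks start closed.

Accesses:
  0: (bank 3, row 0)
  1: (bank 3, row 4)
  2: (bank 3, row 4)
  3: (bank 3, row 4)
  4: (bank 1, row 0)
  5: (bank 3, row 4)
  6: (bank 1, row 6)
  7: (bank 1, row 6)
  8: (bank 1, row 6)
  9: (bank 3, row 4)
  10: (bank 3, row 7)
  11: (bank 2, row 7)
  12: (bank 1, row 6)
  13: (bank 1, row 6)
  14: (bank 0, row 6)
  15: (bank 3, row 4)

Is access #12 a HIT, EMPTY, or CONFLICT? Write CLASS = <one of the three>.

step 0: bank3 None->0 [EMPTY]
step 1: bank3 0->4 [CONFLICT]
step 2: bank3 4->4 [HIT]
step 3: bank3 4->4 [HIT]
step 4: bank1 None->0 [EMPTY]
step 5: bank3 4->4 [HIT]
step 6: bank1 0->6 [CONFLICT]
step 7: bank1 6->6 [HIT]
step 8: bank1 6->6 [HIT]
step 9: bank3 4->4 [HIT]
step 10: bank3 4->7 [CONFLICT]
step 11: bank2 None->7 [EMPTY]
step 12: bank1 6->6 [HIT]
step 13: bank1 6->6 [HIT]
step 14: bank0 None->6 [EMPTY]
step 15: bank3 7->4 [CONFLICT]

CLASS = HIT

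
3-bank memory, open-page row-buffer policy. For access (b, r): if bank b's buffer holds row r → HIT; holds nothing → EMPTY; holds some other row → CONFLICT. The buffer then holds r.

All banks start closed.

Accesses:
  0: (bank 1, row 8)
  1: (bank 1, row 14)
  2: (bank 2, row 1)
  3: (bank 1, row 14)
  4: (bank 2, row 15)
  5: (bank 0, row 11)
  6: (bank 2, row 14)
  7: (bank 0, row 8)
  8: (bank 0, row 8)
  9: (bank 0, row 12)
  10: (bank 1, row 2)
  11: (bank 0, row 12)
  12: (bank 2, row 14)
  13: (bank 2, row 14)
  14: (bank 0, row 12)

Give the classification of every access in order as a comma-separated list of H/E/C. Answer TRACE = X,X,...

TRACE = E,C,E,H,C,E,C,C,H,C,C,H,H,H,H

step 0: bank1 None->8 [EMPTY]
step 1: bank1 8->14 [CONFLICT]
step 2: bank2 None->1 [EMPTY]
step 3: bank1 14->14 [HIT]
step 4: bank2 1->15 [CONFLICT]
step 5: bank0 None->11 [EMPTY]
step 6: bank2 15->14 [CONFLICT]
step 7: bank0 11->8 [CONFLICT]
step 8: bank0 8->8 [HIT]
step 9: bank0 8->12 [CONFLICT]
step 10: bank1 14->2 [CONFLICT]
step 11: bank0 12->12 [HIT]
step 12: bank2 14->14 [HIT]
step 13: bank2 14->14 [HIT]
step 14: bank0 12->12 [HIT]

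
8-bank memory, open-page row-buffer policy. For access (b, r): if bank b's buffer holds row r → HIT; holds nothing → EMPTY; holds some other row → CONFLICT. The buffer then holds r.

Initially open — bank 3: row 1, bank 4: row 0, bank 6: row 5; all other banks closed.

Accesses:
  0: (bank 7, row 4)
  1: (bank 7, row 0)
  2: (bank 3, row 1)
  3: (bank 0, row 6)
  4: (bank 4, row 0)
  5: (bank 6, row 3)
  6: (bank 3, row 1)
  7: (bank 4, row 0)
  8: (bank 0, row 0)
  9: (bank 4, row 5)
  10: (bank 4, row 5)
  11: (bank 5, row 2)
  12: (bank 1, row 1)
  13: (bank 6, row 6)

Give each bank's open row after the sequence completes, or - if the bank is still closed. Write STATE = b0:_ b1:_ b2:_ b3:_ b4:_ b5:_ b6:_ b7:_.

step 0: bank7 None->4 [EMPTY]
step 1: bank7 4->0 [CONFLICT]
step 2: bank3 1->1 [HIT]
step 3: bank0 None->6 [EMPTY]
step 4: bank4 0->0 [HIT]
step 5: bank6 5->3 [CONFLICT]
step 6: bank3 1->1 [HIT]
step 7: bank4 0->0 [HIT]
step 8: bank0 6->0 [CONFLICT]
step 9: bank4 0->5 [CONFLICT]
step 10: bank4 5->5 [HIT]
step 11: bank5 None->2 [EMPTY]
step 12: bank1 None->1 [EMPTY]
step 13: bank6 3->6 [CONFLICT]

STATE = b0:0 b1:1 b2:- b3:1 b4:5 b5:2 b6:6 b7:0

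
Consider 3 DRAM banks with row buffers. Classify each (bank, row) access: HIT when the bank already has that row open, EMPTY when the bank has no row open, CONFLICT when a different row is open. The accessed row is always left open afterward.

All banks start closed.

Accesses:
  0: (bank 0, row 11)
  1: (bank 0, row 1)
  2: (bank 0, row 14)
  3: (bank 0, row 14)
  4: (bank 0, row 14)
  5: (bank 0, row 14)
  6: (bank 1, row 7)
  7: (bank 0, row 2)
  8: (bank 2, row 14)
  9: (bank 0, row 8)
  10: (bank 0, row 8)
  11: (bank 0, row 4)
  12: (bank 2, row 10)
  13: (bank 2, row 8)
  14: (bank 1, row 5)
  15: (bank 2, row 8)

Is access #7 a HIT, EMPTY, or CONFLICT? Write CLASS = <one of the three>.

0: bank 0 row 11 — prev None → EMPTY
1: bank 0 row 1 — prev 11 → CONFLICT
2: bank 0 row 14 — prev 1 → CONFLICT
3: bank 0 row 14 — prev 14 → HIT
4: bank 0 row 14 — prev 14 → HIT
5: bank 0 row 14 — prev 14 → HIT
6: bank 1 row 7 — prev None → EMPTY
7: bank 0 row 2 — prev 14 → CONFLICT
8: bank 2 row 14 — prev None → EMPTY
9: bank 0 row 8 — prev 2 → CONFLICT
10: bank 0 row 8 — prev 8 → HIT
11: bank 0 row 4 — prev 8 → CONFLICT
12: bank 2 row 10 — prev 14 → CONFLICT
13: bank 2 row 8 — prev 10 → CONFLICT
14: bank 1 row 5 — prev 7 → CONFLICT
15: bank 2 row 8 — prev 8 → HIT

CLASS = CONFLICT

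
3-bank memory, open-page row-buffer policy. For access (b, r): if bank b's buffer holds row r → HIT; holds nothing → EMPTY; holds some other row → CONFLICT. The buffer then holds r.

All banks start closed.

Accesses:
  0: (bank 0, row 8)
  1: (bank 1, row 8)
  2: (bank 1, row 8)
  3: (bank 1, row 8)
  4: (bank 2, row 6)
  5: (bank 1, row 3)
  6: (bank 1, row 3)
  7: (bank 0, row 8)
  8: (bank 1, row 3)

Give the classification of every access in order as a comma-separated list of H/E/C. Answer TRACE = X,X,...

#0 (0,8) E
#1 (1,8) E
#2 (1,8) H  (was 8)
#3 (1,8) H  (was 8)
#4 (2,6) E
#5 (1,3) C  (was 8)
#6 (1,3) H  (was 3)
#7 (0,8) H  (was 8)
#8 (1,3) H  (was 3)

TRACE = E,E,H,H,E,C,H,H,H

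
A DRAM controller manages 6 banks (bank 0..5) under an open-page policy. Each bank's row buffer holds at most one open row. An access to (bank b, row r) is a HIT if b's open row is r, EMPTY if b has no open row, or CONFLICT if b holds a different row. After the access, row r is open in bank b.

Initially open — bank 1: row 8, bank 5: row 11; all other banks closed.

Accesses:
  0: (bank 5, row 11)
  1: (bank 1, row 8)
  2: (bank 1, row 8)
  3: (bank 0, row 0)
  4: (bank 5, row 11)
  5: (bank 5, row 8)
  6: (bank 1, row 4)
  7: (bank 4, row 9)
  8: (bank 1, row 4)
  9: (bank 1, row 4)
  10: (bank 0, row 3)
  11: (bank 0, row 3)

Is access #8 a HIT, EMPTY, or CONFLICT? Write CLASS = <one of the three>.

  [0] b5 r11: had r11 ⇒ H
  [1] b1 r8: had r8 ⇒ H
  [2] b1 r8: had r8 ⇒ H
  [3] b0 r0: no row ⇒ E
  [4] b5 r11: had r11 ⇒ H
  [5] b5 r8: had r11 ⇒ C
  [6] b1 r4: had r8 ⇒ C
  [7] b4 r9: no row ⇒ E
  [8] b1 r4: had r4 ⇒ H
  [9] b1 r4: had r4 ⇒ H
  [10] b0 r3: had r0 ⇒ C
  [11] b0 r3: had r3 ⇒ H

CLASS = HIT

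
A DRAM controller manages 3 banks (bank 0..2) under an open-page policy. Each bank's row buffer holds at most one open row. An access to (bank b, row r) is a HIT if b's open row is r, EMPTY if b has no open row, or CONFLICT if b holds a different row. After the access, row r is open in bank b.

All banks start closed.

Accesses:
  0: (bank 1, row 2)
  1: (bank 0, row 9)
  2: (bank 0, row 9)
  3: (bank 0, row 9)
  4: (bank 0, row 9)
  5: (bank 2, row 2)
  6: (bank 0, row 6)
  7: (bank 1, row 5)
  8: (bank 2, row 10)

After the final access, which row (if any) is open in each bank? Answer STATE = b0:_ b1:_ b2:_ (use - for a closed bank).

STATE = b0:6 b1:5 b2:10

  [0] b1 r2: no row ⇒ E
  [1] b0 r9: no row ⇒ E
  [2] b0 r9: had r9 ⇒ H
  [3] b0 r9: had r9 ⇒ H
  [4] b0 r9: had r9 ⇒ H
  [5] b2 r2: no row ⇒ E
  [6] b0 r6: had r9 ⇒ C
  [7] b1 r5: had r2 ⇒ C
  [8] b2 r10: had r2 ⇒ C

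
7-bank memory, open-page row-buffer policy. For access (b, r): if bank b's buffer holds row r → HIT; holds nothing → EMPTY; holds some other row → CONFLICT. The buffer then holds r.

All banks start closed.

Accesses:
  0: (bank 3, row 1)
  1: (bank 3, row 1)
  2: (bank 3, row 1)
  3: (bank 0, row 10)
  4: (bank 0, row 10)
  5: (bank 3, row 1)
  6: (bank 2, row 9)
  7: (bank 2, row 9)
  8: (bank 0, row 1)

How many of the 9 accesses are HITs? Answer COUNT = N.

step 0: bank3 None->1 [EMPTY]
step 1: bank3 1->1 [HIT]
step 2: bank3 1->1 [HIT]
step 3: bank0 None->10 [EMPTY]
step 4: bank0 10->10 [HIT]
step 5: bank3 1->1 [HIT]
step 6: bank2 None->9 [EMPTY]
step 7: bank2 9->9 [HIT]
step 8: bank0 10->1 [CONFLICT]

COUNT = 5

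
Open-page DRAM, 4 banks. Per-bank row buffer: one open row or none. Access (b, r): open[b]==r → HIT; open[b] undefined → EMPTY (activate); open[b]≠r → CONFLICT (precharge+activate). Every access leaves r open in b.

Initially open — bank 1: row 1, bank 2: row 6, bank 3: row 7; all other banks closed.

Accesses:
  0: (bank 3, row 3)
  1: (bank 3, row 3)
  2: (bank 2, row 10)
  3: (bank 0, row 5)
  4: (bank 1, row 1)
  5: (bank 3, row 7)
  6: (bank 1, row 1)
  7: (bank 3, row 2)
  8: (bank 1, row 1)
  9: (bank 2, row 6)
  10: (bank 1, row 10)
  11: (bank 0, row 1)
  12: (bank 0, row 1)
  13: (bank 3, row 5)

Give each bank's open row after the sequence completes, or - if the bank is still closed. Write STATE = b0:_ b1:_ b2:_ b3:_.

STATE = b0:1 b1:10 b2:6 b3:5

  [0] b3 r3: had r7 ⇒ C
  [1] b3 r3: had r3 ⇒ H
  [2] b2 r10: had r6 ⇒ C
  [3] b0 r5: no row ⇒ E
  [4] b1 r1: had r1 ⇒ H
  [5] b3 r7: had r3 ⇒ C
  [6] b1 r1: had r1 ⇒ H
  [7] b3 r2: had r7 ⇒ C
  [8] b1 r1: had r1 ⇒ H
  [9] b2 r6: had r10 ⇒ C
  [10] b1 r10: had r1 ⇒ C
  [11] b0 r1: had r5 ⇒ C
  [12] b0 r1: had r1 ⇒ H
  [13] b3 r5: had r2 ⇒ C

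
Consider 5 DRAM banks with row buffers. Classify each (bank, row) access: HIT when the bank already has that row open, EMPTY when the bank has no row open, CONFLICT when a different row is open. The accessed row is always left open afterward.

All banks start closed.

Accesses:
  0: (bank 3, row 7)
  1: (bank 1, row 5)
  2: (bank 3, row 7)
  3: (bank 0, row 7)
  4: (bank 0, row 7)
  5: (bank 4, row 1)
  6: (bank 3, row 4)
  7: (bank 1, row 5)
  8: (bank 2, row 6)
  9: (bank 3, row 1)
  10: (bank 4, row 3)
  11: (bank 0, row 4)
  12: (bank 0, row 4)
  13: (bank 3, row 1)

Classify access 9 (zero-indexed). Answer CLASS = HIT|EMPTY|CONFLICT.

CLASS = CONFLICT

#0 (3,7) E
#1 (1,5) E
#2 (3,7) H  (was 7)
#3 (0,7) E
#4 (0,7) H  (was 7)
#5 (4,1) E
#6 (3,4) C  (was 7)
#7 (1,5) H  (was 5)
#8 (2,6) E
#9 (3,1) C  (was 4)
#10 (4,3) C  (was 1)
#11 (0,4) C  (was 7)
#12 (0,4) H  (was 4)
#13 (3,1) H  (was 1)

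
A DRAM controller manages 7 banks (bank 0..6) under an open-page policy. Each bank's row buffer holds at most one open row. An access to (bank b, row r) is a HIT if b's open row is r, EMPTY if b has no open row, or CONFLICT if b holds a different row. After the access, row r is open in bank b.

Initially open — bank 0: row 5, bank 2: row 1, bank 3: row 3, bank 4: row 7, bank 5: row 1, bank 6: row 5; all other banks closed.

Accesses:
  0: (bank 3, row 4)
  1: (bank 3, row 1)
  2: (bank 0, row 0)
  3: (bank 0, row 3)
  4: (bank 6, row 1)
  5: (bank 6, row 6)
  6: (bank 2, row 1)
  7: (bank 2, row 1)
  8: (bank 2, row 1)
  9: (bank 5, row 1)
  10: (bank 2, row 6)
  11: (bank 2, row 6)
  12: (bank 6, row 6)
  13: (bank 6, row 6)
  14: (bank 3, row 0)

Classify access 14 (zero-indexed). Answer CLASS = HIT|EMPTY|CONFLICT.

0: bank 3 row 4 — prev 3 → CONFLICT
1: bank 3 row 1 — prev 4 → CONFLICT
2: bank 0 row 0 — prev 5 → CONFLICT
3: bank 0 row 3 — prev 0 → CONFLICT
4: bank 6 row 1 — prev 5 → CONFLICT
5: bank 6 row 6 — prev 1 → CONFLICT
6: bank 2 row 1 — prev 1 → HIT
7: bank 2 row 1 — prev 1 → HIT
8: bank 2 row 1 — prev 1 → HIT
9: bank 5 row 1 — prev 1 → HIT
10: bank 2 row 6 — prev 1 → CONFLICT
11: bank 2 row 6 — prev 6 → HIT
12: bank 6 row 6 — prev 6 → HIT
13: bank 6 row 6 — prev 6 → HIT
14: bank 3 row 0 — prev 1 → CONFLICT

CLASS = CONFLICT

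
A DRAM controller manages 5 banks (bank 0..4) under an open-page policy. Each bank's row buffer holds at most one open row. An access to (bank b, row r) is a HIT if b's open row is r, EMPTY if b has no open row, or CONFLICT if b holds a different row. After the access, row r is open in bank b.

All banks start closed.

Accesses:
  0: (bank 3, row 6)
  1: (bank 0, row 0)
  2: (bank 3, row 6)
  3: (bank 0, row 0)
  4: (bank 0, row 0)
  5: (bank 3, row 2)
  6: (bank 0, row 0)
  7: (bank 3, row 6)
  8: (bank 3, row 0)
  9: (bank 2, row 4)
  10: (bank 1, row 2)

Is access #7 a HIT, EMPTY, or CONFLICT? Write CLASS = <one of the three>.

step 0: bank3 None->6 [EMPTY]
step 1: bank0 None->0 [EMPTY]
step 2: bank3 6->6 [HIT]
step 3: bank0 0->0 [HIT]
step 4: bank0 0->0 [HIT]
step 5: bank3 6->2 [CONFLICT]
step 6: bank0 0->0 [HIT]
step 7: bank3 2->6 [CONFLICT]
step 8: bank3 6->0 [CONFLICT]
step 9: bank2 None->4 [EMPTY]
step 10: bank1 None->2 [EMPTY]

CLASS = CONFLICT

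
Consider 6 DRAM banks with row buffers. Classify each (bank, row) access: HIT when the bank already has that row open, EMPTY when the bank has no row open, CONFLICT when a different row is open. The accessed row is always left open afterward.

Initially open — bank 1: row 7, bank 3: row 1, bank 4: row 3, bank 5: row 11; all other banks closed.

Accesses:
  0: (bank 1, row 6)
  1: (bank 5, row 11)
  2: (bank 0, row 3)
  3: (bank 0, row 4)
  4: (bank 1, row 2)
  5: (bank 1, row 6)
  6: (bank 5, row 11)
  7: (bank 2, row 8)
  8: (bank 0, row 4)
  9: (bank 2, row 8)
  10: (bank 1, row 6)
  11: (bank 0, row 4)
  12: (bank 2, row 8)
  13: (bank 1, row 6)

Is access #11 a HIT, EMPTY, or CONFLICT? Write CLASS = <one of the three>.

CLASS = HIT

  [0] b1 r6: had r7 ⇒ C
  [1] b5 r11: had r11 ⇒ H
  [2] b0 r3: no row ⇒ E
  [3] b0 r4: had r3 ⇒ C
  [4] b1 r2: had r6 ⇒ C
  [5] b1 r6: had r2 ⇒ C
  [6] b5 r11: had r11 ⇒ H
  [7] b2 r8: no row ⇒ E
  [8] b0 r4: had r4 ⇒ H
  [9] b2 r8: had r8 ⇒ H
  [10] b1 r6: had r6 ⇒ H
  [11] b0 r4: had r4 ⇒ H
  [12] b2 r8: had r8 ⇒ H
  [13] b1 r6: had r6 ⇒ H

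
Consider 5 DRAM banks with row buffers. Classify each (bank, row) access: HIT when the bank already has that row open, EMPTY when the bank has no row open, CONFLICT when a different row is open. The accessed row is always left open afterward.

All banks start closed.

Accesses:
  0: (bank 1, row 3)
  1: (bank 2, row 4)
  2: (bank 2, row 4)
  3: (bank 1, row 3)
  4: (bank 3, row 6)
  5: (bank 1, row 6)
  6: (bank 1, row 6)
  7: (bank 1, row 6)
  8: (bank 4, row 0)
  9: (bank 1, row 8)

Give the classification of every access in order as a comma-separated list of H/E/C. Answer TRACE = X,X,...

#0 (1,3) E
#1 (2,4) E
#2 (2,4) H  (was 4)
#3 (1,3) H  (was 3)
#4 (3,6) E
#5 (1,6) C  (was 3)
#6 (1,6) H  (was 6)
#7 (1,6) H  (was 6)
#8 (4,0) E
#9 (1,8) C  (was 6)

TRACE = E,E,H,H,E,C,H,H,E,C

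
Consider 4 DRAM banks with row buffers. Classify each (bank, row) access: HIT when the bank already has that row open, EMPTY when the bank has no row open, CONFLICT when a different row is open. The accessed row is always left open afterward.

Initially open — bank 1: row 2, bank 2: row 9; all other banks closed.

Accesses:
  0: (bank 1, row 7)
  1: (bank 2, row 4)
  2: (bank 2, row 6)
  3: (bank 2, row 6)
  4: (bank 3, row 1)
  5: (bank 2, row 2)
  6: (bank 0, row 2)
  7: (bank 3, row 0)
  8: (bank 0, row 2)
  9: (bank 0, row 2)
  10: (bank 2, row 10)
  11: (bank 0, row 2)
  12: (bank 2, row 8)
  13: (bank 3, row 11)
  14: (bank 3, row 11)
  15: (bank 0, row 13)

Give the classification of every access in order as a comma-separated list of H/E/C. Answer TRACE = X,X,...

TRACE = C,C,C,H,E,C,E,C,H,H,C,H,C,C,H,C

step 0: bank1 2->7 [CONFLICT]
step 1: bank2 9->4 [CONFLICT]
step 2: bank2 4->6 [CONFLICT]
step 3: bank2 6->6 [HIT]
step 4: bank3 None->1 [EMPTY]
step 5: bank2 6->2 [CONFLICT]
step 6: bank0 None->2 [EMPTY]
step 7: bank3 1->0 [CONFLICT]
step 8: bank0 2->2 [HIT]
step 9: bank0 2->2 [HIT]
step 10: bank2 2->10 [CONFLICT]
step 11: bank0 2->2 [HIT]
step 12: bank2 10->8 [CONFLICT]
step 13: bank3 0->11 [CONFLICT]
step 14: bank3 11->11 [HIT]
step 15: bank0 2->13 [CONFLICT]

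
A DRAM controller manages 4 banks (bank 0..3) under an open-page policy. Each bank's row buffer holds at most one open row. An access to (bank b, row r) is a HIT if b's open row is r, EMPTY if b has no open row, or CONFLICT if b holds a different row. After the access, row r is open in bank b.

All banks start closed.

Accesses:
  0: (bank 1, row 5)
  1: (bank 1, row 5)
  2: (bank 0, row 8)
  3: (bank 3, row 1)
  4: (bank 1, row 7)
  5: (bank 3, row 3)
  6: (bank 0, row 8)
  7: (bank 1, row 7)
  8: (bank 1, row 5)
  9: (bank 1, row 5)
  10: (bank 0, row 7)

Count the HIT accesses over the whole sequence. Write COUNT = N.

0: bank 1 row 5 — prev None → EMPTY
1: bank 1 row 5 — prev 5 → HIT
2: bank 0 row 8 — prev None → EMPTY
3: bank 3 row 1 — prev None → EMPTY
4: bank 1 row 7 — prev 5 → CONFLICT
5: bank 3 row 3 — prev 1 → CONFLICT
6: bank 0 row 8 — prev 8 → HIT
7: bank 1 row 7 — prev 7 → HIT
8: bank 1 row 5 — prev 7 → CONFLICT
9: bank 1 row 5 — prev 5 → HIT
10: bank 0 row 7 — prev 8 → CONFLICT

COUNT = 4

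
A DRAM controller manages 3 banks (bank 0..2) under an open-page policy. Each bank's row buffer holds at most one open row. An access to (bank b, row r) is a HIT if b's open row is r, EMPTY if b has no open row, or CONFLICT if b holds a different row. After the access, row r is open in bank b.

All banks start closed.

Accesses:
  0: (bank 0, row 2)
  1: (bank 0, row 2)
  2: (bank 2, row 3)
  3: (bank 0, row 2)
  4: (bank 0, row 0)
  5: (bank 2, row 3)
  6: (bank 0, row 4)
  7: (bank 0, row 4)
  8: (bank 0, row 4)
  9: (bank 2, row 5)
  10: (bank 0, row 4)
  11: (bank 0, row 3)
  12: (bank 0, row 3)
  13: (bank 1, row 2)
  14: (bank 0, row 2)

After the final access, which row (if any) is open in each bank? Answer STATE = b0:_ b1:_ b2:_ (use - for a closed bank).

0: bank 0 row 2 — prev None → EMPTY
1: bank 0 row 2 — prev 2 → HIT
2: bank 2 row 3 — prev None → EMPTY
3: bank 0 row 2 — prev 2 → HIT
4: bank 0 row 0 — prev 2 → CONFLICT
5: bank 2 row 3 — prev 3 → HIT
6: bank 0 row 4 — prev 0 → CONFLICT
7: bank 0 row 4 — prev 4 → HIT
8: bank 0 row 4 — prev 4 → HIT
9: bank 2 row 5 — prev 3 → CONFLICT
10: bank 0 row 4 — prev 4 → HIT
11: bank 0 row 3 — prev 4 → CONFLICT
12: bank 0 row 3 — prev 3 → HIT
13: bank 1 row 2 — prev None → EMPTY
14: bank 0 row 2 — prev 3 → CONFLICT

STATE = b0:2 b1:2 b2:5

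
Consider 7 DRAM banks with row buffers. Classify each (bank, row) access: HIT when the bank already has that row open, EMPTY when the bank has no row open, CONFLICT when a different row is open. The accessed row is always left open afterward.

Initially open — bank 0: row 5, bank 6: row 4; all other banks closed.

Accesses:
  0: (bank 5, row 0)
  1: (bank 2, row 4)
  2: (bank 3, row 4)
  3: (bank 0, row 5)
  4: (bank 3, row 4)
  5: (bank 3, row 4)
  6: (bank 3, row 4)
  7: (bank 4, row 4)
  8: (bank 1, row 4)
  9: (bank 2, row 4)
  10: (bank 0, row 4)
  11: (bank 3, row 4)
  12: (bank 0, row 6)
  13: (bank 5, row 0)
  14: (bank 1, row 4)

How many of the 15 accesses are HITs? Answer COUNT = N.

COUNT = 8

0: bank 5 row 0 — prev None → EMPTY
1: bank 2 row 4 — prev None → EMPTY
2: bank 3 row 4 — prev None → EMPTY
3: bank 0 row 5 — prev 5 → HIT
4: bank 3 row 4 — prev 4 → HIT
5: bank 3 row 4 — prev 4 → HIT
6: bank 3 row 4 — prev 4 → HIT
7: bank 4 row 4 — prev None → EMPTY
8: bank 1 row 4 — prev None → EMPTY
9: bank 2 row 4 — prev 4 → HIT
10: bank 0 row 4 — prev 5 → CONFLICT
11: bank 3 row 4 — prev 4 → HIT
12: bank 0 row 6 — prev 4 → CONFLICT
13: bank 5 row 0 — prev 0 → HIT
14: bank 1 row 4 — prev 4 → HIT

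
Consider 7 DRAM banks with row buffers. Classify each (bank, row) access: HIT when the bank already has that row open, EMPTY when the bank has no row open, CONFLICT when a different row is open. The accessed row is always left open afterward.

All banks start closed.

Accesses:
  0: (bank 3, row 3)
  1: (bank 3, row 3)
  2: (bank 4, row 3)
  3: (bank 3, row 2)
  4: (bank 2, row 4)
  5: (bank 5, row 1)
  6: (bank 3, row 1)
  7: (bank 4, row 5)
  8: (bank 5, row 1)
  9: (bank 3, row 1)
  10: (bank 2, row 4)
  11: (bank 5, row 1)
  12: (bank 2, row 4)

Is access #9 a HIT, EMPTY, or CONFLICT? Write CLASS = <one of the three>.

  [0] b3 r3: no row ⇒ E
  [1] b3 r3: had r3 ⇒ H
  [2] b4 r3: no row ⇒ E
  [3] b3 r2: had r3 ⇒ C
  [4] b2 r4: no row ⇒ E
  [5] b5 r1: no row ⇒ E
  [6] b3 r1: had r2 ⇒ C
  [7] b4 r5: had r3 ⇒ C
  [8] b5 r1: had r1 ⇒ H
  [9] b3 r1: had r1 ⇒ H
  [10] b2 r4: had r4 ⇒ H
  [11] b5 r1: had r1 ⇒ H
  [12] b2 r4: had r4 ⇒ H

CLASS = HIT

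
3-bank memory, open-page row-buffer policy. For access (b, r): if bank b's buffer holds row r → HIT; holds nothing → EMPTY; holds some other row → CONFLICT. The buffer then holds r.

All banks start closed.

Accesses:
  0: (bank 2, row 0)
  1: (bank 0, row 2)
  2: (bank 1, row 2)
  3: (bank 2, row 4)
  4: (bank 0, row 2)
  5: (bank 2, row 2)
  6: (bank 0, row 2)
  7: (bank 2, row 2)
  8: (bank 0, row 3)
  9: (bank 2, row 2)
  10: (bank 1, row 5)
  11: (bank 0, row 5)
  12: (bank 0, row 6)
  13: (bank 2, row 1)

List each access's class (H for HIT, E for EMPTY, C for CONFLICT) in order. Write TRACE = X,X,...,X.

step 0: bank2 None->0 [EMPTY]
step 1: bank0 None->2 [EMPTY]
step 2: bank1 None->2 [EMPTY]
step 3: bank2 0->4 [CONFLICT]
step 4: bank0 2->2 [HIT]
step 5: bank2 4->2 [CONFLICT]
step 6: bank0 2->2 [HIT]
step 7: bank2 2->2 [HIT]
step 8: bank0 2->3 [CONFLICT]
step 9: bank2 2->2 [HIT]
step 10: bank1 2->5 [CONFLICT]
step 11: bank0 3->5 [CONFLICT]
step 12: bank0 5->6 [CONFLICT]
step 13: bank2 2->1 [CONFLICT]

TRACE = E,E,E,C,H,C,H,H,C,H,C,C,C,C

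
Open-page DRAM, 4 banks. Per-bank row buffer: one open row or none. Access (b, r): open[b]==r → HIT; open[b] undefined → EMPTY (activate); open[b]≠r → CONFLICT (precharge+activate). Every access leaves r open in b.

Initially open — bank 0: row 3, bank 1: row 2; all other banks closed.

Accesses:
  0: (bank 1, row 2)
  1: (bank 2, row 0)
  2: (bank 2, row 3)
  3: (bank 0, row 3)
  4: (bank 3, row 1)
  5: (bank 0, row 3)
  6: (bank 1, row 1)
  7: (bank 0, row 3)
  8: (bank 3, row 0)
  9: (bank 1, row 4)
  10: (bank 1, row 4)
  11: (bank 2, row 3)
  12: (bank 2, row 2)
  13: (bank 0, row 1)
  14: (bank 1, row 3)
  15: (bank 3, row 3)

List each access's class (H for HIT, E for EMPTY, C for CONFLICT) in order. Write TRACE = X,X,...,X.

TRACE = H,E,C,H,E,H,C,H,C,C,H,H,C,C,C,C

#0 (1,2) H  (was 2)
#1 (2,0) E
#2 (2,3) C  (was 0)
#3 (0,3) H  (was 3)
#4 (3,1) E
#5 (0,3) H  (was 3)
#6 (1,1) C  (was 2)
#7 (0,3) H  (was 3)
#8 (3,0) C  (was 1)
#9 (1,4) C  (was 1)
#10 (1,4) H  (was 4)
#11 (2,3) H  (was 3)
#12 (2,2) C  (was 3)
#13 (0,1) C  (was 3)
#14 (1,3) C  (was 4)
#15 (3,3) C  (was 0)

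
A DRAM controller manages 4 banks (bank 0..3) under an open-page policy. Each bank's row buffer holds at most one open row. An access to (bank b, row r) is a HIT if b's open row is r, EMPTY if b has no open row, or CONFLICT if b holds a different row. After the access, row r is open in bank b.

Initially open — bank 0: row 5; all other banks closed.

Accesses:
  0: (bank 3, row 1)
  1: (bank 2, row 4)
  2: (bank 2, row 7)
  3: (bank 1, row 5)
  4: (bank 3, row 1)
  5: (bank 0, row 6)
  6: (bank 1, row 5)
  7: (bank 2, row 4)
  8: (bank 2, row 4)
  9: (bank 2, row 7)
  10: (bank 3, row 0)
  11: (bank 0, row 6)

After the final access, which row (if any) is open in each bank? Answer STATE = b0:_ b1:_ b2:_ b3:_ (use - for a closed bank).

STATE = b0:6 b1:5 b2:7 b3:0

step 0: bank3 None->1 [EMPTY]
step 1: bank2 None->4 [EMPTY]
step 2: bank2 4->7 [CONFLICT]
step 3: bank1 None->5 [EMPTY]
step 4: bank3 1->1 [HIT]
step 5: bank0 5->6 [CONFLICT]
step 6: bank1 5->5 [HIT]
step 7: bank2 7->4 [CONFLICT]
step 8: bank2 4->4 [HIT]
step 9: bank2 4->7 [CONFLICT]
step 10: bank3 1->0 [CONFLICT]
step 11: bank0 6->6 [HIT]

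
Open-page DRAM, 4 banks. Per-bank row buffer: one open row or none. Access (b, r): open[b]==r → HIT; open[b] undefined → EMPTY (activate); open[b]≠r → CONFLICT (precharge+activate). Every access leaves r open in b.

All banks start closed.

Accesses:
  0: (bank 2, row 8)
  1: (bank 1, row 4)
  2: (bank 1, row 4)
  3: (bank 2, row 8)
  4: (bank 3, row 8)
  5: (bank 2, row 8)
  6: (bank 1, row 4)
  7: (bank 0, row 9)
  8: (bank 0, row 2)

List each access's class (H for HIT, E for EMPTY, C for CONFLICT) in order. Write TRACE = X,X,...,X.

#0 (2,8) E
#1 (1,4) E
#2 (1,4) H  (was 4)
#3 (2,8) H  (was 8)
#4 (3,8) E
#5 (2,8) H  (was 8)
#6 (1,4) H  (was 4)
#7 (0,9) E
#8 (0,2) C  (was 9)

TRACE = E,E,H,H,E,H,H,E,C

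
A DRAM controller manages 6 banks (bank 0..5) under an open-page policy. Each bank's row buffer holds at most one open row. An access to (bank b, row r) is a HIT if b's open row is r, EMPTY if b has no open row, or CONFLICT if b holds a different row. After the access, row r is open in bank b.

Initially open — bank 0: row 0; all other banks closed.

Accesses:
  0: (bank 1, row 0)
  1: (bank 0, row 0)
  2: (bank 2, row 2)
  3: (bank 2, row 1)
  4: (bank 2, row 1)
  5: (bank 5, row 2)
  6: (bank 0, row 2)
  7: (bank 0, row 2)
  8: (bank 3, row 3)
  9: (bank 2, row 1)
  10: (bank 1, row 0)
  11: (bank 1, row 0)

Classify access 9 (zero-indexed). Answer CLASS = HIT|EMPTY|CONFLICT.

CLASS = HIT

0: bank 1 row 0 — prev None → EMPTY
1: bank 0 row 0 — prev 0 → HIT
2: bank 2 row 2 — prev None → EMPTY
3: bank 2 row 1 — prev 2 → CONFLICT
4: bank 2 row 1 — prev 1 → HIT
5: bank 5 row 2 — prev None → EMPTY
6: bank 0 row 2 — prev 0 → CONFLICT
7: bank 0 row 2 — prev 2 → HIT
8: bank 3 row 3 — prev None → EMPTY
9: bank 2 row 1 — prev 1 → HIT
10: bank 1 row 0 — prev 0 → HIT
11: bank 1 row 0 — prev 0 → HIT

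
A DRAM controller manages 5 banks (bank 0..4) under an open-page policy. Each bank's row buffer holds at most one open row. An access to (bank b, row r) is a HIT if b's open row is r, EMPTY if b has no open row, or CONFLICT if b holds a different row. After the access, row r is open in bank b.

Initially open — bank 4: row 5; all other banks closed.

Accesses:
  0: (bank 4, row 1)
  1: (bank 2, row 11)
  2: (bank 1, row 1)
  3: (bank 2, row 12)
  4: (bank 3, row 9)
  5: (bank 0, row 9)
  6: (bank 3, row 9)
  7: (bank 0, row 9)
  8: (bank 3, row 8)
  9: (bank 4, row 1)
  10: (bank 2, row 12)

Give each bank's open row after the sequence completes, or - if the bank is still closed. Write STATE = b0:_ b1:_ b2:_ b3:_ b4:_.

step 0: bank4 5->1 [CONFLICT]
step 1: bank2 None->11 [EMPTY]
step 2: bank1 None->1 [EMPTY]
step 3: bank2 11->12 [CONFLICT]
step 4: bank3 None->9 [EMPTY]
step 5: bank0 None->9 [EMPTY]
step 6: bank3 9->9 [HIT]
step 7: bank0 9->9 [HIT]
step 8: bank3 9->8 [CONFLICT]
step 9: bank4 1->1 [HIT]
step 10: bank2 12->12 [HIT]

STATE = b0:9 b1:1 b2:12 b3:8 b4:1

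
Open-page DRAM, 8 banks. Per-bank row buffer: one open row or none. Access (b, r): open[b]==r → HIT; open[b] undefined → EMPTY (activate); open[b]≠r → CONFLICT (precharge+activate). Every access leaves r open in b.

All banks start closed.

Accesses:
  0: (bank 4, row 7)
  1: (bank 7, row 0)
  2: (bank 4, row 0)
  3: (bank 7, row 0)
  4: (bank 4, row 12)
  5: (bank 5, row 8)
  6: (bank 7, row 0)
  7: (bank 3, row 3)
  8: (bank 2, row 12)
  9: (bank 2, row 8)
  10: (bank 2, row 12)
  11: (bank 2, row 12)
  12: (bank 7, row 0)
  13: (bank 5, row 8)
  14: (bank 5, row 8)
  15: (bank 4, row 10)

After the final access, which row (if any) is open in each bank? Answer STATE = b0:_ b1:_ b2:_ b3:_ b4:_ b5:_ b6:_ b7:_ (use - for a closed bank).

STATE = b0:- b1:- b2:12 b3:3 b4:10 b5:8 b6:- b7:0

  [0] b4 r7: no row ⇒ E
  [1] b7 r0: no row ⇒ E
  [2] b4 r0: had r7 ⇒ C
  [3] b7 r0: had r0 ⇒ H
  [4] b4 r12: had r0 ⇒ C
  [5] b5 r8: no row ⇒ E
  [6] b7 r0: had r0 ⇒ H
  [7] b3 r3: no row ⇒ E
  [8] b2 r12: no row ⇒ E
  [9] b2 r8: had r12 ⇒ C
  [10] b2 r12: had r8 ⇒ C
  [11] b2 r12: had r12 ⇒ H
  [12] b7 r0: had r0 ⇒ H
  [13] b5 r8: had r8 ⇒ H
  [14] b5 r8: had r8 ⇒ H
  [15] b4 r10: had r12 ⇒ C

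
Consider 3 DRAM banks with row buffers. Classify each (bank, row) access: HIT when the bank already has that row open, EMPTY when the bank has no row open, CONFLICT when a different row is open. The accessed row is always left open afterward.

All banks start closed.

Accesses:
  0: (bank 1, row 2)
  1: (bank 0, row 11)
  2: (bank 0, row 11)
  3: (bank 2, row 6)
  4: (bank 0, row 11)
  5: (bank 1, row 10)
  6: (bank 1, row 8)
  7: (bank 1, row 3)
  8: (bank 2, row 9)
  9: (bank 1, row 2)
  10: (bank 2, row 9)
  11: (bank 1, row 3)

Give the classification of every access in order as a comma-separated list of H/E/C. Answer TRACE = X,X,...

#0 (1,2) E
#1 (0,11) E
#2 (0,11) H  (was 11)
#3 (2,6) E
#4 (0,11) H  (was 11)
#5 (1,10) C  (was 2)
#6 (1,8) C  (was 10)
#7 (1,3) C  (was 8)
#8 (2,9) C  (was 6)
#9 (1,2) C  (was 3)
#10 (2,9) H  (was 9)
#11 (1,3) C  (was 2)

TRACE = E,E,H,E,H,C,C,C,C,C,H,C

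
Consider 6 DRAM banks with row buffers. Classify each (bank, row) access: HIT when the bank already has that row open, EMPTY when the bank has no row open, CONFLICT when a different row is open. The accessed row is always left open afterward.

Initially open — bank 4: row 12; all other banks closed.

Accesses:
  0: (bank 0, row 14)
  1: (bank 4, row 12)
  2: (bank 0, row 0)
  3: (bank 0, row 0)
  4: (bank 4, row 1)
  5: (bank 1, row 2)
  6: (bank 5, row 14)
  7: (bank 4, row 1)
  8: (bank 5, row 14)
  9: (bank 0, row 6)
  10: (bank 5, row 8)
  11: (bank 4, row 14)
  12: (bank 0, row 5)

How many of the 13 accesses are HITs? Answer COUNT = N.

step 0: bank0 None->14 [EMPTY]
step 1: bank4 12->12 [HIT]
step 2: bank0 14->0 [CONFLICT]
step 3: bank0 0->0 [HIT]
step 4: bank4 12->1 [CONFLICT]
step 5: bank1 None->2 [EMPTY]
step 6: bank5 None->14 [EMPTY]
step 7: bank4 1->1 [HIT]
step 8: bank5 14->14 [HIT]
step 9: bank0 0->6 [CONFLICT]
step 10: bank5 14->8 [CONFLICT]
step 11: bank4 1->14 [CONFLICT]
step 12: bank0 6->5 [CONFLICT]

COUNT = 4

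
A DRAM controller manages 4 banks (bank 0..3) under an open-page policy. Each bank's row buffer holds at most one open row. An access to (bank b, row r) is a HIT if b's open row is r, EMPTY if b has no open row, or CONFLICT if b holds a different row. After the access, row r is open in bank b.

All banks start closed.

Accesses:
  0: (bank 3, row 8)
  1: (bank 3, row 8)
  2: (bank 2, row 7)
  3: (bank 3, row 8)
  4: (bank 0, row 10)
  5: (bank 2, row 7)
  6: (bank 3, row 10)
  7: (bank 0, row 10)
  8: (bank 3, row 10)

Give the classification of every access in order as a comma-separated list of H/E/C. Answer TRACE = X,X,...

TRACE = E,H,E,H,E,H,C,H,H

0: bank 3 row 8 — prev None → EMPTY
1: bank 3 row 8 — prev 8 → HIT
2: bank 2 row 7 — prev None → EMPTY
3: bank 3 row 8 — prev 8 → HIT
4: bank 0 row 10 — prev None → EMPTY
5: bank 2 row 7 — prev 7 → HIT
6: bank 3 row 10 — prev 8 → CONFLICT
7: bank 0 row 10 — prev 10 → HIT
8: bank 3 row 10 — prev 10 → HIT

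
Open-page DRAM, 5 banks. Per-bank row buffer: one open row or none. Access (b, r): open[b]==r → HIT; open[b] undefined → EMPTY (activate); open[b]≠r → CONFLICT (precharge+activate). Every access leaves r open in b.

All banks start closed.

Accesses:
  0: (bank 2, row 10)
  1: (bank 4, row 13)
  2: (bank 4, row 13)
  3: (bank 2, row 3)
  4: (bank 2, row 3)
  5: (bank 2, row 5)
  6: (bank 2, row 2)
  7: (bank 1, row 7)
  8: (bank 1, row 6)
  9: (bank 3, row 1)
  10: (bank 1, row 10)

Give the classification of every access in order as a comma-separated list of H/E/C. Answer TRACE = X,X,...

TRACE = E,E,H,C,H,C,C,E,C,E,C

#0 (2,10) E
#1 (4,13) E
#2 (4,13) H  (was 13)
#3 (2,3) C  (was 10)
#4 (2,3) H  (was 3)
#5 (2,5) C  (was 3)
#6 (2,2) C  (was 5)
#7 (1,7) E
#8 (1,6) C  (was 7)
#9 (3,1) E
#10 (1,10) C  (was 6)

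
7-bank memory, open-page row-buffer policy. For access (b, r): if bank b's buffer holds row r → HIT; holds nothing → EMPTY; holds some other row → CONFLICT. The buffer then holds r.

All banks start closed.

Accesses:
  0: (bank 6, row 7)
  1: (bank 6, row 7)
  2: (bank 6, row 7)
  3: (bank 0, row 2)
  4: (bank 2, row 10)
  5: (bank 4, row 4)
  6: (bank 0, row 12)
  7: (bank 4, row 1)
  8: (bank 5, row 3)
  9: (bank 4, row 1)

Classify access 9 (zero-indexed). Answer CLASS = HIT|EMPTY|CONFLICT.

  [0] b6 r7: no row ⇒ E
  [1] b6 r7: had r7 ⇒ H
  [2] b6 r7: had r7 ⇒ H
  [3] b0 r2: no row ⇒ E
  [4] b2 r10: no row ⇒ E
  [5] b4 r4: no row ⇒ E
  [6] b0 r12: had r2 ⇒ C
  [7] b4 r1: had r4 ⇒ C
  [8] b5 r3: no row ⇒ E
  [9] b4 r1: had r1 ⇒ H

CLASS = HIT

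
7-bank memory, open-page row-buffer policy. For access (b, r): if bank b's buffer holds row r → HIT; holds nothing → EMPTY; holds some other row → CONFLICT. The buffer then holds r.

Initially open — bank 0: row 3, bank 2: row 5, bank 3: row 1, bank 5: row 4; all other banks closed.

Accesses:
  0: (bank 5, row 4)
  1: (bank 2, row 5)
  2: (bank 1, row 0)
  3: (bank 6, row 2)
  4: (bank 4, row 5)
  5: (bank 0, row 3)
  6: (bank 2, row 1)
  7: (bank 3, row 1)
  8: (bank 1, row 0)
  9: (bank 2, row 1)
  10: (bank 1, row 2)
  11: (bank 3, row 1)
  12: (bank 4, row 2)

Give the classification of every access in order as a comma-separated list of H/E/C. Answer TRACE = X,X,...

0: bank 5 row 4 — prev 4 → HIT
1: bank 2 row 5 — prev 5 → HIT
2: bank 1 row 0 — prev None → EMPTY
3: bank 6 row 2 — prev None → EMPTY
4: bank 4 row 5 — prev None → EMPTY
5: bank 0 row 3 — prev 3 → HIT
6: bank 2 row 1 — prev 5 → CONFLICT
7: bank 3 row 1 — prev 1 → HIT
8: bank 1 row 0 — prev 0 → HIT
9: bank 2 row 1 — prev 1 → HIT
10: bank 1 row 2 — prev 0 → CONFLICT
11: bank 3 row 1 — prev 1 → HIT
12: bank 4 row 2 — prev 5 → CONFLICT

TRACE = H,H,E,E,E,H,C,H,H,H,C,H,C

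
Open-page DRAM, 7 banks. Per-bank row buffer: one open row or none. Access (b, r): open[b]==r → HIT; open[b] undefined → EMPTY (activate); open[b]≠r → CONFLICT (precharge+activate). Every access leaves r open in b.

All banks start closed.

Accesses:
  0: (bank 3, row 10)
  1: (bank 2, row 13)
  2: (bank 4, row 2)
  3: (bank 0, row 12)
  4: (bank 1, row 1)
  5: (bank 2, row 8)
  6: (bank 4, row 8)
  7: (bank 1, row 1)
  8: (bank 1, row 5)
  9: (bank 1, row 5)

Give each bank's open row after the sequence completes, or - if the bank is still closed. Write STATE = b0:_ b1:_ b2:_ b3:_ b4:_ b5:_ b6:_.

0: bank 3 row 10 — prev None → EMPTY
1: bank 2 row 13 — prev None → EMPTY
2: bank 4 row 2 — prev None → EMPTY
3: bank 0 row 12 — prev None → EMPTY
4: bank 1 row 1 — prev None → EMPTY
5: bank 2 row 8 — prev 13 → CONFLICT
6: bank 4 row 8 — prev 2 → CONFLICT
7: bank 1 row 1 — prev 1 → HIT
8: bank 1 row 5 — prev 1 → CONFLICT
9: bank 1 row 5 — prev 5 → HIT

STATE = b0:12 b1:5 b2:8 b3:10 b4:8 b5:- b6:-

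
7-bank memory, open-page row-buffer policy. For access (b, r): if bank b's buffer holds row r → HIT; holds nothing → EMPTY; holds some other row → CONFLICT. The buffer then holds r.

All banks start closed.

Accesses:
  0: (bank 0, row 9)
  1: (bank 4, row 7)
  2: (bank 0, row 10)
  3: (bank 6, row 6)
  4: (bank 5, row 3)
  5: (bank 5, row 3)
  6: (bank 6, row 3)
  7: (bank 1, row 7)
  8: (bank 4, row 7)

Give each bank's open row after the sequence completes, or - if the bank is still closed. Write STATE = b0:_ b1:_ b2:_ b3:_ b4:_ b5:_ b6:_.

#0 (0,9) E
#1 (4,7) E
#2 (0,10) C  (was 9)
#3 (6,6) E
#4 (5,3) E
#5 (5,3) H  (was 3)
#6 (6,3) C  (was 6)
#7 (1,7) E
#8 (4,7) H  (was 7)

STATE = b0:10 b1:7 b2:- b3:- b4:7 b5:3 b6:3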